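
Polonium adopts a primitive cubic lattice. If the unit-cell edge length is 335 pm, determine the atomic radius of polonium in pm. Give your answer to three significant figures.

168 pm

In a simple cubic lattice, atoms touch along the cell edge, so a = 2r.
r = a/2 = 335/2 = 168 pm.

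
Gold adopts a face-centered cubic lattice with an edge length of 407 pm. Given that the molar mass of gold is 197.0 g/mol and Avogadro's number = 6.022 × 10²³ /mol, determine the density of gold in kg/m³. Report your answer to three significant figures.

An FCC unit cell contains Z = 4 atoms.
Cell volume: a³ = (407 pm)³ = (4.070 × 10^-8 cm)³ = 6.742 × 10^-23 cm³.
ρ = Z·M/(N_A·a³) = 4 × 197.0 / (6.022 × 10²³ × 6.742 × 10^-23) = 19.41 g/cm³ = 19400 kg/m³.

19400 kg/m³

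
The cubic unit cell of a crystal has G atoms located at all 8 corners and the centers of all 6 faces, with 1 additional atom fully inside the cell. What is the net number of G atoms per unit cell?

5

Corner atoms are shared by 8 cells (1/8 each), face atoms by 2 (1/2 each), interior atoms are unshared.
Net atoms = 8 × 1/8 + 6 × 1/2 + 1 = 1 + 3 + 1 = 5.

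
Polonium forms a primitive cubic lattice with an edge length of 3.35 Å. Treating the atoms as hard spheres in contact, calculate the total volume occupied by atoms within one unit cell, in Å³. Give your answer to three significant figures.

In a simple cubic lattice atoms touch along the cell edge, so a = 2r, so r = 0.5000a = 1.675 Å.
V_atoms = Z × (4/3)πr³ = 1 × (4/3)π × (1.675)³ = 19.7 Å³.

19.7 Å³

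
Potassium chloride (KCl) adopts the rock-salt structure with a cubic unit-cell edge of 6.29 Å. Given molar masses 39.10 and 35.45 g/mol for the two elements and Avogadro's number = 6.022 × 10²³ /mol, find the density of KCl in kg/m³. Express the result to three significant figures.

1990 kg/m³

The rock-salt structure contains Z = 4 formula units per cell; M(KCl) = 39.10 + 35.45 = 74.55 g/mol.
a³ = (6.290 × 10^-8 cm)³ = 2.489 × 10^-22 cm³.
ρ = 4 × 74.55 / (6.022 × 10²³ × 2.489 × 10^-22) = 1.990 g/cm³ = 1990 kg/m³.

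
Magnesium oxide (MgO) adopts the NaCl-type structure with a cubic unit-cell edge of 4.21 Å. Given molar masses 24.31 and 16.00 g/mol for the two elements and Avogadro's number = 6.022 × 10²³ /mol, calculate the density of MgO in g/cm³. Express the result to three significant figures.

3.59 g/cm³

The NaCl-type structure contains Z = 4 formula units per cell; M(MgO) = 24.31 + 16.00 = 40.31 g/mol.
a³ = (4.210 × 10^-8 cm)³ = 7.462 × 10^-23 cm³.
ρ = 4 × 40.31 / (6.022 × 10²³ × 7.462 × 10^-23) = 3.588 g/cm³.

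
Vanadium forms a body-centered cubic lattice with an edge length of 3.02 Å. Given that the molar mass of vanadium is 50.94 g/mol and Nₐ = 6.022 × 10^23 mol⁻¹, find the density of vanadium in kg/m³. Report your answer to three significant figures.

A BCC unit cell contains Z = 2 atoms.
Cell volume: a³ = (3.02 Å)³ = (3.020 × 10^-8 cm)³ = 2.754 × 10^-23 cm³.
ρ = Z·M/(N_A·a³) = 2 × 50.94 / (6.022 × 10²³ × 2.754 × 10^-23) = 6.142 g/cm³ = 6140 kg/m³.

6140 kg/m³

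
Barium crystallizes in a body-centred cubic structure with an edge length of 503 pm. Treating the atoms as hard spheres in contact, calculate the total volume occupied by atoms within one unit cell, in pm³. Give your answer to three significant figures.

In a BCC lattice atoms touch along the body diagonal, so √3·a = 4r, so r = 0.4330a = 217.8 pm.
V_atoms = Z × (4/3)πr³ = 2 × (4/3)π × (217.8)³ = 8.66 × 10^7 pm³.

8.66 × 10^7 pm³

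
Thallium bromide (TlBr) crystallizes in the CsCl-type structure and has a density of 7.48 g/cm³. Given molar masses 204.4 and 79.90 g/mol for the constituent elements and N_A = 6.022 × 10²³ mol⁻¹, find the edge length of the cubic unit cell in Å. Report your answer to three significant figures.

3.98 Å

M(TlBr) = 284.3 g/mol; Z = 1 formula unit per cell.
a³ = Z·M/(N_A·ρ) = 1 × 284.3 / (6.022 × 10²³ × 7.48) = 6.312 × 10^-23 cm³, so a = 3.981 × 10^-8 cm = 3.98 Å.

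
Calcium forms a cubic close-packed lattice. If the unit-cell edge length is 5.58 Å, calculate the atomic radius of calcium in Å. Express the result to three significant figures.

1.97 Å

In an FCC lattice, atoms touch along the face diagonal, so √2·a = 4r.
r = √2·a/4 = 1.4142 × 5.58 / 4 = 1.97 Å.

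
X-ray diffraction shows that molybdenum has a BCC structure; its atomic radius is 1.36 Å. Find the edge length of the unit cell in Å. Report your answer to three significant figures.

In a BCC lattice, atoms touch along the body diagonal, so √3·a = 4r.
a = 4r/√3 = 4 × 1.36 / 1.7321 = 3.14 Å.

3.14 Å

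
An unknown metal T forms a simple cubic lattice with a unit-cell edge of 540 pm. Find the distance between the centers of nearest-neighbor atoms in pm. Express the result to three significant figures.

In a simple cubic structure, atoms touch along the cell edge, so a = 2r; the nearest-neighbor distance equals 2r = 1.000·a.
d = 1.000 × 540 = 540 pm.

540 pm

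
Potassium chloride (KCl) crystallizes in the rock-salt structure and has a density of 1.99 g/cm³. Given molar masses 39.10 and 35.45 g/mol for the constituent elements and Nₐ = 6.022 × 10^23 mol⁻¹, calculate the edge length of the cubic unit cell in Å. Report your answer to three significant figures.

6.29 Å

M(KCl) = 74.55 g/mol; Z = 4 formula units per cell.
a³ = Z·M/(N_A·ρ) = 4 × 74.55 / (6.022 × 10²³ × 1.99) = 2.488 × 10^-22 cm³, so a = 6.290 × 10^-8 cm = 6.29 Å.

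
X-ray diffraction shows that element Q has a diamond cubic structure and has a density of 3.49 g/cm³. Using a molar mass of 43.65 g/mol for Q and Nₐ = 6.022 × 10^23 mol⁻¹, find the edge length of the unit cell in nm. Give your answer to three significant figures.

With Z = 8 atoms per diamond cubic cell, a³ = Z·M/(N_A·ρ) = 8 × 43.65 / (6.022 × 10²³ × 3.490 g/cm³) = 1.662 × 10^-22 cm³.
a = (1.662 × 10^-22)^(1/3) = 5.498 × 10^-8 cm = 0.550 nm.

0.550 nm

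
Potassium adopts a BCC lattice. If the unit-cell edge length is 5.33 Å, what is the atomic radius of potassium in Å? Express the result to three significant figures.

In a BCC lattice, atoms touch along the body diagonal, so √3·a = 4r.
r = √3·a/4 = 1.7321 × 5.33 / 4 = 2.31 Å.

2.31 Å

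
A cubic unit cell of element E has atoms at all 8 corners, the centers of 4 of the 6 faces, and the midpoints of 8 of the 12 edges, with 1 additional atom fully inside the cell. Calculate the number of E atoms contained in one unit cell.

6

Corner atoms are shared by 8 cells (1/8 each), face atoms by 2 (1/2 each), edge atoms by 4 (1/4 each), interior atoms are unshared.
Net atoms = 8 × 1/8 + 4 × 1/2 + 8 × 1/4 + 1 = 1 + 2 + 2 + 1 = 6.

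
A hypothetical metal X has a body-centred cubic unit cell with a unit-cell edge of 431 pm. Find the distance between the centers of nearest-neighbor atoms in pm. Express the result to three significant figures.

In a BCC structure, atoms touch along the body diagonal, so √3·a = 4r; the nearest-neighbor distance equals 2r = 0.8660·a.
d = 0.8660 × 431 = 373 pm.

373 pm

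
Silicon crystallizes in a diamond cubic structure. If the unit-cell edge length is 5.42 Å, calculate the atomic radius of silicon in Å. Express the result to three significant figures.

In a diamond cubic lattice, nearest neighbors lie along the body diagonal with √3·a = 8r.
r = √3·a/8 = 1.7321 × 5.42 / 8 = 1.17 Å.

1.17 Å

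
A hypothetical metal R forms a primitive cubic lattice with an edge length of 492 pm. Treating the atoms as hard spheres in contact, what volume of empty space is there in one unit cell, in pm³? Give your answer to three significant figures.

5.67 × 10^7 pm³

In a simple cubic lattice atoms touch along the cell edge, so a = 2r, so r = 0.5000a = 246.0 pm.
V_cell = a³ = 1.191 × 10^8 pm³; V_atoms = 1 × (4/3)πr³ = 6.236 × 10^7 pm³.
Empty space = 1.191 × 10^8 − 6.236 × 10^7 = 5.67 × 10^7 pm³.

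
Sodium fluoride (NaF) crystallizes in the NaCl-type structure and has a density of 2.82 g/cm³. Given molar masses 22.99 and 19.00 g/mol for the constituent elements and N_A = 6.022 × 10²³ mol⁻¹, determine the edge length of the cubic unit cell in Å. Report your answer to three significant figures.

M(NaF) = 41.99 g/mol; Z = 4 formula units per cell.
a³ = Z·M/(N_A·ρ) = 4 × 41.99 / (6.022 × 10²³ × 2.82) = 9.890 × 10^-23 cm³, so a = 4.625 × 10^-8 cm = 4.62 Å.

4.62 Å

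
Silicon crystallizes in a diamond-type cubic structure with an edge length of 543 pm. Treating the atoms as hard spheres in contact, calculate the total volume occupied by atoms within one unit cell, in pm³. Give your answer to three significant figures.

In a diamond cubic lattice nearest neighbors lie along the body diagonal with √3·a = 8r, so r = 0.2165a = 117.6 pm.
V_atoms = Z × (4/3)πr³ = 8 × (4/3)π × (117.6)³ = 5.44 × 10^7 pm³.

5.44 × 10^7 pm³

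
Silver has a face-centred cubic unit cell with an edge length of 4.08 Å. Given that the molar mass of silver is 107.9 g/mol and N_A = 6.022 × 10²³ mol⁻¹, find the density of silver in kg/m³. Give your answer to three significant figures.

An FCC unit cell contains Z = 4 atoms.
Cell volume: a³ = (4.08 Å)³ = (4.080 × 10^-8 cm)³ = 6.792 × 10^-23 cm³.
ρ = Z·M/(N_A·a³) = 4 × 107.9 / (6.022 × 10²³ × 6.792 × 10^-23) = 10.55 g/cm³ = 10600 kg/m³.

10600 kg/m³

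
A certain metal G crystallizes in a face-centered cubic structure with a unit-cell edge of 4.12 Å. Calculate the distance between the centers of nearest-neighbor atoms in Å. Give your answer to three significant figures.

2.91 Å

In an FCC structure, atoms touch along the face diagonal, so √2·a = 4r; the nearest-neighbor distance equals 2r = 0.7071·a.
d = 0.7071 × 4.12 = 2.91 Å.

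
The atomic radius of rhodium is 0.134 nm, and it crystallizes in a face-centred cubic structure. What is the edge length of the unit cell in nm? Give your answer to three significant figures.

In an FCC lattice, atoms touch along the face diagonal, so √2·a = 4r.
a = 4r/√2 = 4 × 0.134 / 1.4142 = 0.379 nm.

0.379 nm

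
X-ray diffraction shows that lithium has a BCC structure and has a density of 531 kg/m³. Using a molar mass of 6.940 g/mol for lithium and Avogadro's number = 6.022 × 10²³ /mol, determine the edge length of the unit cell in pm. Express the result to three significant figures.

With Z = 2 atoms per BCC cell, a³ = Z·M/(N_A·ρ) = 2 × 6.940 / (6.022 × 10²³ × 0.5310 g/cm³) = 4.341 × 10^-23 cm³.
a = (4.341 × 10^-23)^(1/3) = 3.514 × 10^-8 cm = 351 pm.

351 pm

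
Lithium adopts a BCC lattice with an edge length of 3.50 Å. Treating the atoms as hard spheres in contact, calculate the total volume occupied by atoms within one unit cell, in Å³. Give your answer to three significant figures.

29.2 Å³

In a BCC lattice atoms touch along the body diagonal, so √3·a = 4r, so r = 0.4330a = 1.516 Å.
V_atoms = Z × (4/3)πr³ = 2 × (4/3)π × (1.516)³ = 29.2 Å³.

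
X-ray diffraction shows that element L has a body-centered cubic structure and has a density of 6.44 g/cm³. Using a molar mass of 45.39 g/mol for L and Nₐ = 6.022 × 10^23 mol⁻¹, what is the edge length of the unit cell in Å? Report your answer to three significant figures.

2.86 Å

With Z = 2 atoms per BCC cell, a³ = Z·M/(N_A·ρ) = 2 × 45.39 / (6.022 × 10²³ × 6.440 g/cm³) = 2.341 × 10^-23 cm³.
a = (2.341 × 10^-23)^(1/3) = 2.861 × 10^-8 cm = 2.86 Å.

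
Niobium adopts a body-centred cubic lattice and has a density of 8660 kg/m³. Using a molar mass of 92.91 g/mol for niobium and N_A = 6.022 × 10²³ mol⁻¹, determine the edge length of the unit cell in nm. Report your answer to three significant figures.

0.329 nm

With Z = 2 atoms per BCC cell, a³ = Z·M/(N_A·ρ) = 2 × 92.91 / (6.022 × 10²³ × 8.660 g/cm³) = 3.563 × 10^-23 cm³.
a = (3.563 × 10^-23)^(1/3) = 3.291 × 10^-8 cm = 0.329 nm.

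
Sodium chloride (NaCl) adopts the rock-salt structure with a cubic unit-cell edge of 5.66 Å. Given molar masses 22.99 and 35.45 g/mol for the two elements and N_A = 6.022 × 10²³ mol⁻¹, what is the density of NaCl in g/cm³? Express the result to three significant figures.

2.14 g/cm³

The rock-salt structure contains Z = 4 formula units per cell; M(NaCl) = 22.99 + 35.45 = 58.44 g/mol.
a³ = (5.660 × 10^-8 cm)³ = 1.813 × 10^-22 cm³.
ρ = 4 × 58.44 / (6.022 × 10²³ × 1.813 × 10^-22) = 2.141 g/cm³.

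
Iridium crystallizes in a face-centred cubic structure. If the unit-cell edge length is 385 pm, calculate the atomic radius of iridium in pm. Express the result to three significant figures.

In an FCC lattice, atoms touch along the face diagonal, so √2·a = 4r.
r = √2·a/4 = 1.4142 × 385 / 4 = 136 pm.

136 pm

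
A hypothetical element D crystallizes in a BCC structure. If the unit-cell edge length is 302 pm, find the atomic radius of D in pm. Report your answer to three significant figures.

In a BCC lattice, atoms touch along the body diagonal, so √3·a = 4r.
r = √3·a/4 = 1.7321 × 302 / 4 = 131 pm.

131 pm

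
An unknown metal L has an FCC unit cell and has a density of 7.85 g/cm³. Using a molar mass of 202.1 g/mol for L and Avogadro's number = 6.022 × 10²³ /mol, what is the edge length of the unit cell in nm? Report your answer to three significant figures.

With Z = 4 atoms per FCC cell, a³ = Z·M/(N_A·ρ) = 4 × 202.1 / (6.022 × 10²³ × 7.850 g/cm³) = 1.710 × 10^-22 cm³.
a = (1.710 × 10^-22)^(1/3) = 5.551 × 10^-8 cm = 0.555 nm.

0.555 nm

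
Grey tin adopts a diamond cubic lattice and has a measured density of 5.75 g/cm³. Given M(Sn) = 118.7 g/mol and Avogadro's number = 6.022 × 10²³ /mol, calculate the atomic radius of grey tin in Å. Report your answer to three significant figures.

1.41 Å

For a diamond cubic cell (Z = 8), a³ = Z·M/(N_A·ρ) = 8 × 118.7 / (6.022 × 10²³ × 5.750) = 2.742 × 10^-22 cm³, so a = 6.497 × 10^-8 cm = 6.497 Å.
Nearest neighbors lie along the body diagonal with √3·a = 8r, so r = 0.2165 × a = 1.41 Å.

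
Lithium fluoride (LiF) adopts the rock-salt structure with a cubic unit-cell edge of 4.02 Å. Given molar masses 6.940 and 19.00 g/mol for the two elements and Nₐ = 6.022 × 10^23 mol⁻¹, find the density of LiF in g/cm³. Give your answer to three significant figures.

2.65 g/cm³

The rock-salt structure contains Z = 4 formula units per cell; M(LiF) = 6.940 + 19.00 = 25.94 g/mol.
a³ = (4.020 × 10^-8 cm)³ = 6.496 × 10^-23 cm³.
ρ = 4 × 25.94 / (6.022 × 10²³ × 6.496 × 10^-23) = 2.652 g/cm³.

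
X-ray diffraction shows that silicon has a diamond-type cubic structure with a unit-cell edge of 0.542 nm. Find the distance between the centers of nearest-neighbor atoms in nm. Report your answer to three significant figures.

In a diamond cubic structure, nearest neighbors lie along the body diagonal with √3·a = 8r; the nearest-neighbor distance equals 2r = 0.4330·a.
d = 0.4330 × 0.542 = 0.235 nm.

0.235 nm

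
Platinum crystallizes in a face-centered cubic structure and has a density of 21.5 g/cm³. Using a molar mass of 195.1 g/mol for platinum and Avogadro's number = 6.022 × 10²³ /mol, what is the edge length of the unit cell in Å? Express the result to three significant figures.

With Z = 4 atoms per FCC cell, a³ = Z·M/(N_A·ρ) = 4 × 195.1 / (6.022 × 10²³ × 21.50 g/cm³) = 6.028 × 10^-23 cm³.
a = (6.028 × 10^-23)^(1/3) = 3.921 × 10^-8 cm = 3.92 Å.

3.92 Å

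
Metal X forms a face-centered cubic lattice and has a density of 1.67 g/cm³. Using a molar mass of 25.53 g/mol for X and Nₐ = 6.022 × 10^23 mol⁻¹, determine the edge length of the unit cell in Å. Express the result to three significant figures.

With Z = 4 atoms per FCC cell, a³ = Z·M/(N_A·ρ) = 4 × 25.53 / (6.022 × 10²³ × 1.670 g/cm³) = 1.015 × 10^-22 cm³.
a = (1.015 × 10^-22)^(1/3) = 4.665 × 10^-8 cm = 4.67 Å.

4.67 Å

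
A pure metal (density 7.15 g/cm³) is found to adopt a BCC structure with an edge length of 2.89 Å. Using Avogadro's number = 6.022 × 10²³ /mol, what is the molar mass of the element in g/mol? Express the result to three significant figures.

A BCC cell has Z = 2 atoms; a = 2.890 × 10^-8 cm.
M = ρ·N_A·a³/Z = 7.15 × 6.022 × 10²³ × 2.414 × 10^-23 / 2 = 52.0 g/mol.

52.0 g/mol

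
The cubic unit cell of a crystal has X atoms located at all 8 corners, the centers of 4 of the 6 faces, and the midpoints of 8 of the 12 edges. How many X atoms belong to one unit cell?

Corner atoms are shared by 8 cells (1/8 each), face atoms by 2 (1/2 each), edge atoms by 4 (1/4 each).
Net atoms = 8 × 1/8 + 4 × 1/2 + 8 × 1/4 = 1 + 2 + 2 = 5.

5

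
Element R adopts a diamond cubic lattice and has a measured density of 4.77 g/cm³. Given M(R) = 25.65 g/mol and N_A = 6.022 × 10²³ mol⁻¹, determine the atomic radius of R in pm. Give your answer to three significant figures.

For a diamond cubic cell (Z = 8), a³ = Z·M/(N_A·ρ) = 8 × 25.65 / (6.022 × 10²³ × 4.770) = 7.144 × 10^-23 cm³, so a = 4.149 × 10^-8 cm = 414.9 pm.
Nearest neighbors lie along the body diagonal with √3·a = 8r, so r = 0.2165 × a = 89.8 pm.

89.8 pm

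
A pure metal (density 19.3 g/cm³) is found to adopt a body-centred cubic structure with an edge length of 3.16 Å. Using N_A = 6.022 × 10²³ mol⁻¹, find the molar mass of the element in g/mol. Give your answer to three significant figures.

183 g/mol

A BCC cell has Z = 2 atoms; a = 3.160 × 10^-8 cm.
M = ρ·N_A·a³/Z = 19.3 × 6.022 × 10²³ × 3.155 × 10^-23 / 2 = 183 g/mol.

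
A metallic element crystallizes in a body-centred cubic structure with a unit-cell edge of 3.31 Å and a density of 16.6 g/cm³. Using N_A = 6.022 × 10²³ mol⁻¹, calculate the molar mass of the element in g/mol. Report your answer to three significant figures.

A BCC cell has Z = 2 atoms; a = 3.310 × 10^-8 cm.
M = ρ·N_A·a³/Z = 16.6 × 6.022 × 10²³ × 3.626 × 10^-23 / 2 = 181 g/mol.

181 g/mol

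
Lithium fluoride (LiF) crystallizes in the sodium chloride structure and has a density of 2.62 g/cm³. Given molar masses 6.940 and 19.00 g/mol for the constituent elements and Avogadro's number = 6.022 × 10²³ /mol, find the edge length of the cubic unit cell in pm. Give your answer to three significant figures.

M(LiF) = 25.94 g/mol; Z = 4 formula units per cell.
a³ = Z·M/(N_A·ρ) = 4 × 25.94 / (6.022 × 10²³ × 2.62) = 6.576 × 10^-23 cm³, so a = 4.036 × 10^-8 cm = 404 pm.

404 pm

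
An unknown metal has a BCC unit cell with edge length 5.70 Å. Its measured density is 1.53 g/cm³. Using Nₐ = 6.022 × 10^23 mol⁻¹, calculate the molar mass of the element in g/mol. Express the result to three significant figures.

A BCC cell has Z = 2 atoms; a = 5.700 × 10^-8 cm.
M = ρ·N_A·a³/Z = 1.53 × 6.022 × 10²³ × 1.852 × 10^-22 / 2 = 85.3 g/mol.

85.3 g/mol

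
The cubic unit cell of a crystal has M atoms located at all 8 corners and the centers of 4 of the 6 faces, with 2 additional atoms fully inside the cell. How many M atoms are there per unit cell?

5

Corner atoms are shared by 8 cells (1/8 each), face atoms by 2 (1/2 each), interior atoms are unshared.
Net atoms = 8 × 1/8 + 4 × 1/2 + 2 = 1 + 2 + 2 = 5.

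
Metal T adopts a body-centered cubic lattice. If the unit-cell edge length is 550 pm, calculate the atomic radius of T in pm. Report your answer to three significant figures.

238 pm

In a BCC lattice, atoms touch along the body diagonal, so √3·a = 4r.
r = √3·a/4 = 1.7321 × 550 / 4 = 238 pm.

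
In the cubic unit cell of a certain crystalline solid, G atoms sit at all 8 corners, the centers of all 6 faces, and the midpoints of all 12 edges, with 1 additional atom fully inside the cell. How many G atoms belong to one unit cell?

8

Corner atoms are shared by 8 cells (1/8 each), face atoms by 2 (1/2 each), edge atoms by 4 (1/4 each), interior atoms are unshared.
Net atoms = 8 × 1/8 + 6 × 1/2 + 12 × 1/4 + 1 = 1 + 3 + 3 + 1 = 8.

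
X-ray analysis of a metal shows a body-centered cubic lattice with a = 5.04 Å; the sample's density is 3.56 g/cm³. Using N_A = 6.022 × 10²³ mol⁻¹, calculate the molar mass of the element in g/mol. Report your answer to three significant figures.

A BCC cell has Z = 2 atoms; a = 5.040 × 10^-8 cm.
M = ρ·N_A·a³/Z = 3.56 × 6.022 × 10²³ × 1.280 × 10^-22 / 2 = 137 g/mol.

137 g/mol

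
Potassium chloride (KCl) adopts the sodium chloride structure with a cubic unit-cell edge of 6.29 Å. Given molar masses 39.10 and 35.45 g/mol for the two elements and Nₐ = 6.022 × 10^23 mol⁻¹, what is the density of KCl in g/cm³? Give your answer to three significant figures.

1.99 g/cm³

The sodium chloride structure contains Z = 4 formula units per cell; M(KCl) = 39.10 + 35.45 = 74.55 g/mol.
a³ = (6.290 × 10^-8 cm)³ = 2.489 × 10^-22 cm³.
ρ = 4 × 74.55 / (6.022 × 10²³ × 2.489 × 10^-22) = 1.990 g/cm³.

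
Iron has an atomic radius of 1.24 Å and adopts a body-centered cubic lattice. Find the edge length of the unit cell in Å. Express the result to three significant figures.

In a BCC lattice, atoms touch along the body diagonal, so √3·a = 4r.
a = 4r/√3 = 4 × 1.24 / 1.7321 = 2.86 Å.

2.86 Å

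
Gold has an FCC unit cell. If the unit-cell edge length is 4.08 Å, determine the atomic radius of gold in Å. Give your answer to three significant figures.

1.44 Å

In an FCC lattice, atoms touch along the face diagonal, so √2·a = 4r.
r = √2·a/4 = 1.4142 × 4.08 / 4 = 1.44 Å.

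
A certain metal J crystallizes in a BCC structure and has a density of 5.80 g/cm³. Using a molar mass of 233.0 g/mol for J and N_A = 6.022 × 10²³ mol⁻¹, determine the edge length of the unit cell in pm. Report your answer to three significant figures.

511 pm

With Z = 2 atoms per BCC cell, a³ = Z·M/(N_A·ρ) = 2 × 233.0 / (6.022 × 10²³ × 5.800 g/cm³) = 1.334 × 10^-22 cm³.
a = (1.334 × 10^-22)^(1/3) = 5.110 × 10^-8 cm = 511 pm.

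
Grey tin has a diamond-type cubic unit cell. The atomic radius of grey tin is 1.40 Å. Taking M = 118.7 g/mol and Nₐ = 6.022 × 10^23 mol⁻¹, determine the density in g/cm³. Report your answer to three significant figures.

In a diamond cubic lattice, nearest neighbors lie along the body diagonal with √3·a = 8r, giving a = 6.466 Å = 6.466 × 10^-8 cm.
With Z = 8, ρ = Z·M/(N_A·a³) = 8 × 118.7 / (6.022 × 10²³ × 2.704 × 10^-22) = 5.832 g/cm³.

5.83 g/cm³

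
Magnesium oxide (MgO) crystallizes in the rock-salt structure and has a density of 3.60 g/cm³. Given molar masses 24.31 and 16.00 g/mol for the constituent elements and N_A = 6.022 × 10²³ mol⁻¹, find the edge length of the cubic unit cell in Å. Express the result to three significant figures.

M(MgO) = 40.31 g/mol; Z = 4 formula units per cell.
a³ = Z·M/(N_A·ρ) = 4 × 40.31 / (6.022 × 10²³ × 3.60) = 7.438 × 10^-23 cm³, so a = 4.205 × 10^-8 cm = 4.21 Å.

4.21 Å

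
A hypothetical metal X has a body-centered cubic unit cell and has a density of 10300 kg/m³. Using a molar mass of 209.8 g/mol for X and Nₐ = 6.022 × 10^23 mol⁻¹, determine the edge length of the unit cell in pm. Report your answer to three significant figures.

407 pm

With Z = 2 atoms per BCC cell, a³ = Z·M/(N_A·ρ) = 2 × 209.8 / (6.022 × 10²³ × 10.30 g/cm³) = 6.765 × 10^-23 cm³.
a = (6.765 × 10^-23)^(1/3) = 4.075 × 10^-8 cm = 407 pm.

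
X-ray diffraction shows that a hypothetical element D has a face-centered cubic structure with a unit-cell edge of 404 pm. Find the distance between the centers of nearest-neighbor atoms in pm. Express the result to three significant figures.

286 pm

In an FCC structure, atoms touch along the face diagonal, so √2·a = 4r; the nearest-neighbor distance equals 2r = 0.7071·a.
d = 0.7071 × 404 = 286 pm.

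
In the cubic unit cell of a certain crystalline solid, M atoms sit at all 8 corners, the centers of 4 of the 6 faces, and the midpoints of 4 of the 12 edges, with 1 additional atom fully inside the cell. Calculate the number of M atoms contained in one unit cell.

5

Corner atoms are shared by 8 cells (1/8 each), face atoms by 2 (1/2 each), edge atoms by 4 (1/4 each), interior atoms are unshared.
Net atoms = 8 × 1/8 + 4 × 1/2 + 4 × 1/4 + 1 = 1 + 2 + 1 + 1 = 5.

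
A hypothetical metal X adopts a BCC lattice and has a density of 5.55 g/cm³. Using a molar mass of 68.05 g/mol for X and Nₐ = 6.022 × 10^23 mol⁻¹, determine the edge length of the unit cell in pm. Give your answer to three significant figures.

344 pm

With Z = 2 atoms per BCC cell, a³ = Z·M/(N_A·ρ) = 2 × 68.05 / (6.022 × 10²³ × 5.550 g/cm³) = 4.072 × 10^-23 cm³.
a = (4.072 × 10^-23)^(1/3) = 3.440 × 10^-8 cm = 344 pm.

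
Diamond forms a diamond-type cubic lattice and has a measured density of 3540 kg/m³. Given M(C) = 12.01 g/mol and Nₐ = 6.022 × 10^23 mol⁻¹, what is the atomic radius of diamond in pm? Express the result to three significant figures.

77.0 pm

For a diamond cubic cell (Z = 8), a³ = Z·M/(N_A·ρ) = 8 × 12.01 / (6.022 × 10²³ × 3.540) = 4.507 × 10^-23 cm³, so a = 3.559 × 10^-8 cm = 355.9 pm.
Nearest neighbors lie along the body diagonal with √3·a = 8r, so r = 0.2165 × a = 77.0 pm.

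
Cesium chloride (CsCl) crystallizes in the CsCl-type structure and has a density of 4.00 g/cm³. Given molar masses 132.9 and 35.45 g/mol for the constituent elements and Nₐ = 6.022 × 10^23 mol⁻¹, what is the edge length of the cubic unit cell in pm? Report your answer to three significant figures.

M(CsCl) = 168.35 g/mol; Z = 1 formula unit per cell.
a³ = Z·M/(N_A·ρ) = 1 × 168.35 / (6.022 × 10²³ × 4.00) = 6.989 × 10^-23 cm³, so a = 4.119 × 10^-8 cm = 412 pm.

412 pm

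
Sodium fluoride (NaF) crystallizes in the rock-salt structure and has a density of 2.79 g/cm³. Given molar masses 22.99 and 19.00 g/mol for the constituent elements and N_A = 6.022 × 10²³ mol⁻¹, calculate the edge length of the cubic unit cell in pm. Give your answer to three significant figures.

M(NaF) = 41.99 g/mol; Z = 4 formula units per cell.
a³ = Z·M/(N_A·ρ) = 4 × 41.99 / (6.022 × 10²³ × 2.79) = 9.997 × 10^-23 cm³, so a = 4.641 × 10^-8 cm = 464 pm.

464 pm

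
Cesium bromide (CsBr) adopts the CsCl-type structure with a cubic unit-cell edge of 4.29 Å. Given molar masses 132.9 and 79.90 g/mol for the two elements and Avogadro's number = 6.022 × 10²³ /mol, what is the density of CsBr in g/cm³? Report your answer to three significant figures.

4.48 g/cm³

The CsCl-type structure contains Z = 1 formula unit per cell; M(CsBr) = 132.9 + 79.90 = 212.8 g/mol.
a³ = (4.290 × 10^-8 cm)³ = 7.895 × 10^-23 cm³.
ρ = 1 × 212.8 / (6.022 × 10²³ × 7.895 × 10^-23) = 4.476 g/cm³.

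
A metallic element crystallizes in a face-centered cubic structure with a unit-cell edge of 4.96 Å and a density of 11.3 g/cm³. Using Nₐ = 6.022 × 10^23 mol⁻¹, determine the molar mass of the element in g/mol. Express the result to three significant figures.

An FCC cell has Z = 4 atoms; a = 4.960 × 10^-8 cm.
M = ρ·N_A·a³/Z = 11.3 × 6.022 × 10²³ × 1.220 × 10^-22 / 4 = 208 g/mol.

208 g/mol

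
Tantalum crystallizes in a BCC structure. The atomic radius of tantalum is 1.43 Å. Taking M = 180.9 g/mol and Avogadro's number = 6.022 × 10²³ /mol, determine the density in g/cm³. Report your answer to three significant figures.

In a BCC lattice, atoms touch along the body diagonal, so √3·a = 4r, giving a = 3.302 Å = 3.302 × 10^-8 cm.
With Z = 2, ρ = Z·M/(N_A·a³) = 2 × 180.9 / (6.022 × 10²³ × 3.602 × 10^-23) = 16.68 g/cm³.

16.7 g/cm³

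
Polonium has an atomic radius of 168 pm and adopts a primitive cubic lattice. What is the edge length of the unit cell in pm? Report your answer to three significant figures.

336 pm

In a simple cubic lattice, atoms touch along the cell edge, so a = 2r.
a = 2r = 2 × 168 = 336 pm.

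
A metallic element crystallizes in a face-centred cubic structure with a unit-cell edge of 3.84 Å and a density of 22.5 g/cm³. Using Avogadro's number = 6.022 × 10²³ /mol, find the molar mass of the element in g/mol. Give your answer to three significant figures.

An FCC cell has Z = 4 atoms; a = 3.840 × 10^-8 cm.
M = ρ·N_A·a³/Z = 22.5 × 6.022 × 10²³ × 5.662 × 10^-23 / 4 = 192 g/mol.

192 g/mol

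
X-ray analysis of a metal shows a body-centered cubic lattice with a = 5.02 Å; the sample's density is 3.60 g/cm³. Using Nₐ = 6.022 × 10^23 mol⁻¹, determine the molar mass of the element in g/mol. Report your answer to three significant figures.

137 g/mol

A BCC cell has Z = 2 atoms; a = 5.020 × 10^-8 cm.
M = ρ·N_A·a³/Z = 3.60 × 6.022 × 10²³ × 1.265 × 10^-22 / 2 = 137 g/mol.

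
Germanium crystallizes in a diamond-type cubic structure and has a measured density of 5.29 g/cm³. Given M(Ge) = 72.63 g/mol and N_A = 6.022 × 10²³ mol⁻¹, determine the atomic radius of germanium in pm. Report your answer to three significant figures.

For a diamond cubic cell (Z = 8), a³ = Z·M/(N_A·ρ) = 8 × 72.63 / (6.022 × 10²³ × 5.290) = 1.824 × 10^-22 cm³, so a = 5.671 × 10^-8 cm = 567.1 pm.
Nearest neighbors lie along the body diagonal with √3·a = 8r, so r = 0.2165 × a = 123 pm.

123 pm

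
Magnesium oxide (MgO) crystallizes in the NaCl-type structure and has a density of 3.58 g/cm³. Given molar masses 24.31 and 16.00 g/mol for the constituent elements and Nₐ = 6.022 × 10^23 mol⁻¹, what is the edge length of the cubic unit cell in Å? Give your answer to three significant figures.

M(MgO) = 40.31 g/mol; Z = 4 formula units per cell.
a³ = Z·M/(N_A·ρ) = 4 × 40.31 / (6.022 × 10²³ × 3.58) = 7.479 × 10^-23 cm³, so a = 4.213 × 10^-8 cm = 4.21 Å.

4.21 Å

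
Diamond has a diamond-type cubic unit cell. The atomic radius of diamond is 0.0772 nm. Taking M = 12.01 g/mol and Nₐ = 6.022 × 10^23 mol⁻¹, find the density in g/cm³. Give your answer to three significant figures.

In a diamond cubic lattice, nearest neighbors lie along the body diagonal with √3·a = 8r, giving a = 0.3566 nm = 3.566 × 10^-8 cm.
With Z = 8, ρ = Z·M/(N_A·a³) = 8 × 12.01 / (6.022 × 10²³ × 4.534 × 10^-23) = 3.519 g/cm³.

3.52 g/cm³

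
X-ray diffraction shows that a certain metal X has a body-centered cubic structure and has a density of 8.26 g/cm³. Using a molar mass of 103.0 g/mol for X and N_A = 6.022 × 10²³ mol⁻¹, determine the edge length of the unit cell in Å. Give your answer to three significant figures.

With Z = 2 atoms per BCC cell, a³ = Z·M/(N_A·ρ) = 2 × 103.0 / (6.022 × 10²³ × 8.260 g/cm³) = 4.141 × 10^-23 cm³.
a = (4.141 × 10^-23)^(1/3) = 3.460 × 10^-8 cm = 3.46 Å.

3.46 Å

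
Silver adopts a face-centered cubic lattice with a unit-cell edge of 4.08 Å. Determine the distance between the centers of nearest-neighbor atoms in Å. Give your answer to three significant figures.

2.88 Å

In an FCC structure, atoms touch along the face diagonal, so √2·a = 4r; the nearest-neighbor distance equals 2r = 0.7071·a.
d = 0.7071 × 4.08 = 2.88 Å.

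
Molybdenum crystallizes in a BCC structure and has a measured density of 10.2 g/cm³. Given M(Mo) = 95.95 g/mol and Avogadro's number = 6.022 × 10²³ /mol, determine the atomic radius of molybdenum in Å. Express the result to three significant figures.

1.36 Å

For a BCC cell (Z = 2), a³ = Z·M/(N_A·ρ) = 2 × 95.95 / (6.022 × 10²³ × 10.20) = 3.124 × 10^-23 cm³, so a = 3.150 × 10^-8 cm = 3.150 Å.
Atoms touch along the body diagonal, so √3·a = 4r, so r = 0.4330 × a = 1.36 Å.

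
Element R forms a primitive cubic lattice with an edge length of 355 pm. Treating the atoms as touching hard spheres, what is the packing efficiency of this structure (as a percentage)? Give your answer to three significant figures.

52.4%

In a simple cubic lattice atoms touch along the cell edge, so a = 2r, so r = 0.5000a = 177.5 pm.
Packing fraction = Z·(4/3)πr³ / a³ = 1 × (4/3)π × (177.5)³ / (355)³ = 0.5236 = 52.4%.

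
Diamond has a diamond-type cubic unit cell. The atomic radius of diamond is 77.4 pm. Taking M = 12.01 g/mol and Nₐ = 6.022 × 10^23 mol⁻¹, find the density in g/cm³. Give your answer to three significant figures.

3.49 g/cm³

In a diamond cubic lattice, nearest neighbors lie along the body diagonal with √3·a = 8r, giving a = 357.5 pm = 3.575 × 10^-8 cm.
With Z = 8, ρ = Z·M/(N_A·a³) = 8 × 12.01 / (6.022 × 10²³ × 4.569 × 10^-23) = 3.492 g/cm³.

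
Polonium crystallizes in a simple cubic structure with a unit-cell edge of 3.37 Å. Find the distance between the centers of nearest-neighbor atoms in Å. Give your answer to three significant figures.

3.37 Å

In a simple cubic structure, atoms touch along the cell edge, so a = 2r; the nearest-neighbor distance equals 2r = 1.000·a.
d = 1.000 × 3.37 = 3.37 Å.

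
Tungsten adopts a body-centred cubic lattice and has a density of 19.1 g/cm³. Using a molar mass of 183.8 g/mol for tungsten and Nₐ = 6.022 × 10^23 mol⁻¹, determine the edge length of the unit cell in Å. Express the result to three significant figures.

3.17 Å

With Z = 2 atoms per BCC cell, a³ = Z·M/(N_A·ρ) = 2 × 183.8 / (6.022 × 10²³ × 19.10 g/cm³) = 3.196 × 10^-23 cm³.
a = (3.196 × 10^-23)^(1/3) = 3.173 × 10^-8 cm = 3.17 Å.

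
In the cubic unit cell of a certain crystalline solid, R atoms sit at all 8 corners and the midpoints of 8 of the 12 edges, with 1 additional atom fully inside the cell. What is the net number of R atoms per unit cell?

Corner atoms are shared by 8 cells (1/8 each), edge atoms by 4 (1/4 each), interior atoms are unshared.
Net atoms = 8 × 1/8 + 8 × 1/4 + 1 = 1 + 2 + 1 = 4.

4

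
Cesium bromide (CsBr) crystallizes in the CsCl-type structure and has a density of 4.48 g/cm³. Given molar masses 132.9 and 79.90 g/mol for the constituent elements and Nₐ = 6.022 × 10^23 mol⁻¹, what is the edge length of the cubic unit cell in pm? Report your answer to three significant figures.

M(CsBr) = 212.8 g/mol; Z = 1 formula unit per cell.
a³ = Z·M/(N_A·ρ) = 1 × 212.8 / (6.022 × 10²³ × 4.48) = 7.888 × 10^-23 cm³, so a = 4.289 × 10^-8 cm = 429 pm.

429 pm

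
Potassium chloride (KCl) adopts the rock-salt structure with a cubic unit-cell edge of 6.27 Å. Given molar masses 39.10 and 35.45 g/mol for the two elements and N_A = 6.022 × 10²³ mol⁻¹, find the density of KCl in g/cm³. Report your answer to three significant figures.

The rock-salt structure contains Z = 4 formula units per cell; M(KCl) = 39.10 + 35.45 = 74.55 g/mol.
a³ = (6.270 × 10^-8 cm)³ = 2.465 × 10^-22 cm³.
ρ = 4 × 74.55 / (6.022 × 10²³ × 2.465 × 10^-22) = 2.009 g/cm³.

2.01 g/cm³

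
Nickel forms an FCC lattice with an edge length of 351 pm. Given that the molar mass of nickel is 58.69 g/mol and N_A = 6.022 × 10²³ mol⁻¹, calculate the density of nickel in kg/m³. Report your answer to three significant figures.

9010 kg/m³

An FCC unit cell contains Z = 4 atoms.
Cell volume: a³ = (351 pm)³ = (3.510 × 10^-8 cm)³ = 4.324 × 10^-23 cm³.
ρ = Z·M/(N_A·a³) = 4 × 58.69 / (6.022 × 10²³ × 4.324 × 10^-23) = 9.015 g/cm³ = 9010 kg/m³.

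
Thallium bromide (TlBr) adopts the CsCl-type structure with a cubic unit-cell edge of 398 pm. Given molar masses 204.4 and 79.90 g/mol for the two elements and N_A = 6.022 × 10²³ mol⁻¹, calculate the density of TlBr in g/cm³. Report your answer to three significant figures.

7.49 g/cm³

The CsCl-type structure contains Z = 1 formula unit per cell; M(TlBr) = 204.4 + 79.90 = 284.3 g/mol.
a³ = (3.980 × 10^-8 cm)³ = 6.304 × 10^-23 cm³.
ρ = 1 × 284.3 / (6.022 × 10²³ × 6.304 × 10^-23) = 7.488 g/cm³.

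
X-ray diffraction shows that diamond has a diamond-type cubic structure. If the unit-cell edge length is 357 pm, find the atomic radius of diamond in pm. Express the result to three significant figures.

77.3 pm

In a diamond cubic lattice, nearest neighbors lie along the body diagonal with √3·a = 8r.
r = √3·a/8 = 1.7321 × 357 / 8 = 77.3 pm.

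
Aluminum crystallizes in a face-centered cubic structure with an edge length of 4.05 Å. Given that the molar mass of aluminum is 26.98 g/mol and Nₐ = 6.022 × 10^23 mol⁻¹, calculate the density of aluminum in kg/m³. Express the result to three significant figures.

2700 kg/m³

An FCC unit cell contains Z = 4 atoms.
Cell volume: a³ = (4.05 Å)³ = (4.050 × 10^-8 cm)³ = 6.643 × 10^-23 cm³.
ρ = Z·M/(N_A·a³) = 4 × 26.98 / (6.022 × 10²³ × 6.643 × 10^-23) = 2.698 g/cm³ = 2700 kg/m³.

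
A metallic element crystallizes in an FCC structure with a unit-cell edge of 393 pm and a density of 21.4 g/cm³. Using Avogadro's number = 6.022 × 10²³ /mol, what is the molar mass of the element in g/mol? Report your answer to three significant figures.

196 g/mol

An FCC cell has Z = 4 atoms; a = 3.930 × 10^-8 cm.
M = ρ·N_A·a³/Z = 21.4 × 6.022 × 10²³ × 6.070 × 10^-23 / 4 = 196 g/mol.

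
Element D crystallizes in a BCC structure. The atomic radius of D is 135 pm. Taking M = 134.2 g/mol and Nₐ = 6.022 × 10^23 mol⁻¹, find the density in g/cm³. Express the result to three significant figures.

14.7 g/cm³

In a BCC lattice, atoms touch along the body diagonal, so √3·a = 4r, giving a = 311.8 pm = 3.118 × 10^-8 cm.
With Z = 2, ρ = Z·M/(N_A·a³) = 2 × 134.2 / (6.022 × 10²³ × 3.030 × 10^-23) = 14.71 g/cm³.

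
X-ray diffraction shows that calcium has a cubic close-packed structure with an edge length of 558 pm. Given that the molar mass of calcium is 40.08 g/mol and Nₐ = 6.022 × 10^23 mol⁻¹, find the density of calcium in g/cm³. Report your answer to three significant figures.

An FCC unit cell contains Z = 4 atoms.
Cell volume: a³ = (558 pm)³ = (5.580 × 10^-8 cm)³ = 1.737 × 10^-22 cm³.
ρ = Z·M/(N_A·a³) = 4 × 40.08 / (6.022 × 10²³ × 1.737 × 10^-22) = 1.532 g/cm³.

1.53 g/cm³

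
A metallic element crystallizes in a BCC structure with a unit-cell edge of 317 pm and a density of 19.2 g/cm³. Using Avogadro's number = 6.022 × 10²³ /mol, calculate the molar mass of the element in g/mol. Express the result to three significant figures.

A BCC cell has Z = 2 atoms; a = 3.170 × 10^-8 cm.
M = ρ·N_A·a³/Z = 19.2 × 6.022 × 10²³ × 3.186 × 10^-23 / 2 = 184 g/mol.

184 g/mol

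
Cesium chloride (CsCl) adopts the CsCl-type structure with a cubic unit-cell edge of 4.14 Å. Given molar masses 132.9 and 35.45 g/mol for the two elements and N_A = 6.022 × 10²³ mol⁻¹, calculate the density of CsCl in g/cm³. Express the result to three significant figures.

3.94 g/cm³

The CsCl-type structure contains Z = 1 formula unit per cell; M(CsCl) = 132.9 + 35.45 = 168.35 g/mol.
a³ = (4.140 × 10^-8 cm)³ = 7.096 × 10^-23 cm³.
ρ = 1 × 168.35 / (6.022 × 10²³ × 7.096 × 10^-23) = 3.940 g/cm³.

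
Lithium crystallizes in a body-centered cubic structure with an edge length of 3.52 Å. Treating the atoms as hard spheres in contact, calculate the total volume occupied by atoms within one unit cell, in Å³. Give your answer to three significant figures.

In a BCC lattice atoms touch along the body diagonal, so √3·a = 4r, so r = 0.4330a = 1.524 Å.
V_atoms = Z × (4/3)πr³ = 2 × (4/3)π × (1.524)³ = 29.7 Å³.

29.7 Å³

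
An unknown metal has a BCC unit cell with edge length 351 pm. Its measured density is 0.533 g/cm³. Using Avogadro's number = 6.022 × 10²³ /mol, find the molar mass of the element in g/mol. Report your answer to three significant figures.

6.94 g/mol

A BCC cell has Z = 2 atoms; a = 3.510 × 10^-8 cm.
M = ρ·N_A·a³/Z = 0.533 × 6.022 × 10²³ × 4.324 × 10^-23 / 2 = 6.94 g/mol.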